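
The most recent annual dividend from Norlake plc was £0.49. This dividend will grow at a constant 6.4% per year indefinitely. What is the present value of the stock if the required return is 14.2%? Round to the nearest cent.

D₁ = D₀ × (1 + g) = £0.49 × 1.064 = £0.5214
Growing perpetuity: P = D₁ / (r − g) = £0.5214 / (0.142 − 0.064) = £6.68

£6.68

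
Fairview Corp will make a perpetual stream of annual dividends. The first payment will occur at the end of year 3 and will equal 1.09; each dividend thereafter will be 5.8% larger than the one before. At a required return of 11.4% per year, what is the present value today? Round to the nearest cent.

Value at end of year 2: C₁ / (r − g) = 1.09 / (0.114 − 0.058) = 19.4643
Discount to today: PV = 19.4643 / (1 + 0.114)^2 = 19.4643 / 1.240996 = 15.68

15.68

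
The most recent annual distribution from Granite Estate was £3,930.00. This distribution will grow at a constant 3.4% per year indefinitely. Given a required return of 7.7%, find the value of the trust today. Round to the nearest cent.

D₁ = D₀ × (1 + g) = £3,930.00 × 1.034 = £4,063.6200
Growing perpetuity: P = D₁ / (r − g) = £4,063.6200 / (0.077 − 0.034) = £94,502.79

£94502.79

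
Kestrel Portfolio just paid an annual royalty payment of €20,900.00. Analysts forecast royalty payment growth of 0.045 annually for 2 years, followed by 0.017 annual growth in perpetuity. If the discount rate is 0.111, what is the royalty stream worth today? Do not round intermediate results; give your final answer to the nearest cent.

D_1 = 21840.50000
D_2 = 22823.32250
Terminal value at year 2: TV = D_2×(1+g_2)/(r−g_2) = 23211.31898/0.094 = 246928.92535
P_0 = D_1/(1+r)^1 + D_2/(1+r)^2 + TV/(1+r)^2
    = 19658.41584 + 18490.58916 + 200052.43802 = 238201.44302

€238201.44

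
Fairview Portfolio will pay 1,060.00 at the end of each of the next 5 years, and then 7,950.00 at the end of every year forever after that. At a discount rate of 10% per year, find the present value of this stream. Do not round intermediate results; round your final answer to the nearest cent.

53381.48

PV of 5-year annuity: 1,060.00 × [1 − (1+0.1)^−5] / 0.1 = 4018.23398
Perpetuity value at year 5: 7,950.00 / 0.1 = 79500.00000
PV of perpetuity: 79500.00000 / (1+0.1)^5 = 49363.24518
Total PV = 4018.23398 + 49363.24518 = 53381.47916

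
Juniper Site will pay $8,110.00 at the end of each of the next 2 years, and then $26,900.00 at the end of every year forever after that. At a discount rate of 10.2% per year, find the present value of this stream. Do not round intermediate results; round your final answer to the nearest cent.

$231202.06

PV of 2-year annuity: $8,110.00 × [1 − (1+0.102)^−2] / 0.102 = 14037.51964
Perpetuity value at year 2: $26,900.00 / 0.102 = 263725.49020
PV of perpetuity: 263725.49020 / (1+0.102)^2 = 217164.54343
Total PV = 14037.51964 + 217164.54343 = 231202.06307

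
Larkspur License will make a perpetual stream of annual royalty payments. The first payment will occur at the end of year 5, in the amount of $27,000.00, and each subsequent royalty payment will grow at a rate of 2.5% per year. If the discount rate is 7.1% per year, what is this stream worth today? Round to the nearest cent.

Value at end of year 4: C₁ / (r − g) = $27,000.00 / (0.071 − 0.025) = $586,956.5217
Discount to today: PV = $586,956.5217 / (1 + 0.071)^4 = $586,956.5217 / 1.315703 = $446,116.26

$446116.26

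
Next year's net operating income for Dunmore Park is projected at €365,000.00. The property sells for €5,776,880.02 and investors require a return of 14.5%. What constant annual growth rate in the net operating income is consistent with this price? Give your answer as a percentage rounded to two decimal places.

P = D₁/(r−g) ⇒ g = r − D₁/P = 0.145 − €365,000.00/€5,776,880.02 = 0.081817

8.18%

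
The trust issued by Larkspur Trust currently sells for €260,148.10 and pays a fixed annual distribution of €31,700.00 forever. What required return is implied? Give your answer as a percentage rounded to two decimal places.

P = C/r ⇒ r = C/P = €31,700.00/€260,148.10 = 0.121854

12.19%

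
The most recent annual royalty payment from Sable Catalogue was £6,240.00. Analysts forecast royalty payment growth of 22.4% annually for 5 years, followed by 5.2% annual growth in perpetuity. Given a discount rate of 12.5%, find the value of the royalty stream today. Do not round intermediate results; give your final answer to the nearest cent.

£177564.42

D_1 = 7637.76000
D_2 = 9348.61824
D_3 = 11442.70873
D_4 = 14005.87548
D_5 = 17143.19159
Terminal value at year 5: TV = D_5×(1+g_2)/(r−g_2) = 18034.63755/0.073 = 247049.82946
P_0 = D_1/(1+r)^1 + D_2/(1+r)^2 + D_3/(1+r)^3 + D_4/(1+r)^4 + D_5/(1+r)^5 + TV/(1+r)^5
    = 6789.12000 + 7386.56256 + 8036.58007 + 8743.79911 + 9513.25343 + 137095.10426 = 177564.41943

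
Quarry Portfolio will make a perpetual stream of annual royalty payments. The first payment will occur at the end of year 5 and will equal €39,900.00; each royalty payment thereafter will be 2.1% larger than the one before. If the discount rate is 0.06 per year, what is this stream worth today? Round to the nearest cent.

€810372.75

Value at end of year 4: C₁ / (r − g) = €39,900.00 / (0.06 − 0.021) = €1,023,076.9231
Discount to today: PV = €1,023,076.9231 / (1 + 0.06)^4 = €1,023,076.9231 / 1.262477 = €810,372.75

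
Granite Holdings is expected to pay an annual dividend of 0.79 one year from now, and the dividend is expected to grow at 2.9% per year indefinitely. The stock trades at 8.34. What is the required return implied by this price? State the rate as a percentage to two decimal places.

12.37%

P = D₁/(r − g) ⇒ r = D₁/P + g = 0.7900/8.34 + 0.029 = 0.094724 + 0.029 = 0.123724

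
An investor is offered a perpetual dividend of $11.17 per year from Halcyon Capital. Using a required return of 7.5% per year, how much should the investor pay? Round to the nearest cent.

$148.93

Level perpetuity: PV = C / r = $11.17 / 0.075 = $148.93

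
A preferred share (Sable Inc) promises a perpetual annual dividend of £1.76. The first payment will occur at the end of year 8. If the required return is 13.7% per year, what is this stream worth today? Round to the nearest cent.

£5.23

Value at end of year 7: C / r = £1.76 / 0.137 = £12.8467
Discount to today: PV = £12.8467 / (1 + 0.137)^7 = £12.8467 / 2.456537 = £5.23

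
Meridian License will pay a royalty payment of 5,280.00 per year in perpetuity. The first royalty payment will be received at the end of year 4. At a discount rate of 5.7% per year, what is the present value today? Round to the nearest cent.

78439.37

Value at end of year 3: C / r = 5,280.00 / 0.057 = 92,631.5789
Discount to today: PV = 92,631.5789 / (1 + 0.057)^3 = 92,631.5789 / 1.180932 = 78,439.37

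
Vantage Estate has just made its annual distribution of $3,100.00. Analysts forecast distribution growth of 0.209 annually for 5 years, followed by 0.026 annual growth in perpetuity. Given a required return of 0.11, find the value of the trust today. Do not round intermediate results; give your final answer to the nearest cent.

$78217.21

D_1 = 3747.90000
D_2 = 4531.21110
D_3 = 5478.23422
D_4 = 6623.18517
D_5 = 8007.43087
Terminal value at year 5: TV = D_5×(1+g_2)/(r−g_2) = 8215.62408/0.084 = 97805.04852
P_0 = D_1/(1+r)^1 + D_2/(1+r)^2 + D_3/(1+r)^3 + D_4/(1+r)^4 + D_5/(1+r)^5 + TV/(1+r)^5
    = 3376.48649 + 3677.63258 + 4005.63765 + 4362.89722 + 4752.02049 + 58042.53593 = 78217.21035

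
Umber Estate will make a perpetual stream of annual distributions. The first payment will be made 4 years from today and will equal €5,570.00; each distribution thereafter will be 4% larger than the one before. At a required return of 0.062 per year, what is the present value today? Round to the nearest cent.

€211377.60

Value at end of year 3: C₁ / (r − g) = €5,570.00 / (0.062 − 0.04) = €253,181.8182
Discount to today: PV = €253,181.8182 / (1 + 0.062)^3 = €253,181.8182 / 1.197770 = €211,377.60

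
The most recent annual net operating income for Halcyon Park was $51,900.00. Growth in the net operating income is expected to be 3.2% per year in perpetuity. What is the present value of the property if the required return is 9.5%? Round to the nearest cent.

D₁ = D₀ × (1 + g) = $51,900.00 × 1.032 = $53,560.8000
Growing perpetuity: P = D₁ / (r − g) = $53,560.8000 / (0.095 − 0.032) = $850,171.43

$850171.43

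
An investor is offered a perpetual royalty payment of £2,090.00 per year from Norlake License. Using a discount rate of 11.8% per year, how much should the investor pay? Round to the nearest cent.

£17711.86

Level perpetuity: PV = C / r = £2,090.00 / 0.118 = £17,711.86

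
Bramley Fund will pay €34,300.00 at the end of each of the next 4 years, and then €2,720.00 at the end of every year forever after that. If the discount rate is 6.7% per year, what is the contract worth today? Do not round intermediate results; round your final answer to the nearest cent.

€148293.60

PV of 4-year annuity: €34,300.00 × [1 − (1+0.067)^−4] / 0.067 = 116972.54516
Perpetuity value at year 4: €2,720.00 / 0.067 = 40597.01493
PV of perpetuity: 40597.01493 / (1+0.067)^4 = 31321.05799
Total PV = 116972.54516 + 31321.05799 = 148293.60315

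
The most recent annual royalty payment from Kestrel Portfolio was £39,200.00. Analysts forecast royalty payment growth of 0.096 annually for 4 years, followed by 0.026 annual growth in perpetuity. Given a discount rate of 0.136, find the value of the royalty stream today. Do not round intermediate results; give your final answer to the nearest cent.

D_1 = 42963.20000
D_2 = 47087.66720
D_3 = 51608.08325
D_4 = 56562.45924
Terminal value at year 4: TV = D_4×(1+g_2)/(r−g_2) = 58033.08318/0.11 = 527573.48349
P_0 = D_1/(1+r)^1 + D_2/(1+r)^2 + D_3/(1+r)^3 + D_4/(1+r)^4 + TV/(1+r)^4
    = 37819.71831 + 36488.03809 + 35203.24801 + 33963.69703 + 316788.66500 = 460263.36644

£460263.37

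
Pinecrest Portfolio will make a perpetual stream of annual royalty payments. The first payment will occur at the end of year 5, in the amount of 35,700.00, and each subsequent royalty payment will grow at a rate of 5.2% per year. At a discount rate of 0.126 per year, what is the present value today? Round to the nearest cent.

Value at end of year 4: C₁ / (r − g) = 35,700.00 / (0.126 − 0.052) = 482,432.4324
Discount to today: PV = 482,432.4324 / (1 + 0.126)^4 = 482,432.4324 / 1.607510 = 300,111.71

300111.71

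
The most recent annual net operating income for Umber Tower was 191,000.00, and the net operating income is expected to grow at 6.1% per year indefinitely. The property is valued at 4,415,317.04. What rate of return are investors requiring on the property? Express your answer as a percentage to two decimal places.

D₁ = 191,000.00 × 1.061 = 202,651.0000
P = D₁/(r − g) ⇒ r = D₁/P + g = 202,651.0000/4,415,317.04 + 0.061 = 0.045897 + 0.061 = 0.106897

10.69%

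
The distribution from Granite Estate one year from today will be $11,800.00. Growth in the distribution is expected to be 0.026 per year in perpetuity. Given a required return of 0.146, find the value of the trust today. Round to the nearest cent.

Growing perpetuity: P = D₁ / (r − g) = $11,800.0000 / (0.146 − 0.026) = $98,333.33

$98333.33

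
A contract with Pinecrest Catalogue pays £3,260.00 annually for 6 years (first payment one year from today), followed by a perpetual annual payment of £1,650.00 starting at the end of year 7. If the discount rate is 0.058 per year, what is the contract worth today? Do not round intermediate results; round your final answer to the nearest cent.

PV of 6-year annuity: £3,260.00 × [1 − (1+0.058)^−6] / 0.058 = 16131.70561
Perpetuity value at year 6: £1,650.00 / 0.058 = 28448.27586
PV of perpetuity: 28448.27586 / (1+0.058)^6 = 20283.45554
Total PV = 16131.70561 + 20283.45554 = 36415.16115

£36415.16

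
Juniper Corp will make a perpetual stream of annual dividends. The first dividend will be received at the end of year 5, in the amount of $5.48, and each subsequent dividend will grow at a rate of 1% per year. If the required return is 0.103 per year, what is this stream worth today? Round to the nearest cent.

$39.81

Value at end of year 4: C₁ / (r − g) = $5.48 / (0.103 − 0.01) = $58.9247
Discount to today: PV = $58.9247 / (1 + 0.103)^4 = $58.9247 / 1.480137 = $39.81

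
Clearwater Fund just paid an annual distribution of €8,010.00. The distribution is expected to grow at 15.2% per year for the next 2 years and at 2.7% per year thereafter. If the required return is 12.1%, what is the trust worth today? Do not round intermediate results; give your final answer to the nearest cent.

D_1 = 9227.52000
D_2 = 10630.10304
Terminal value at year 2: TV = D_2×(1+g_2)/(r−g_2) = 10917.11582/0.094 = 116139.53002
P_0 = D_1/(1+r)^1 + D_2/(1+r)^2 + TV/(1+r)^2
    = 8231.50758 + 8459.14071 + 92420.61179 = 109111.26008

€109111.26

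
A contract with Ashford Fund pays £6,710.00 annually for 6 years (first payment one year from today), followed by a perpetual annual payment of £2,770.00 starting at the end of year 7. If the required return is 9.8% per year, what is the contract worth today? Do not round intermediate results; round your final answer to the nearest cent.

PV of 6-year annuity: £6,710.00 × [1 − (1+0.098)^−6] / 0.098 = 29395.87975
Perpetuity value at year 6: £2,770.00 / 0.098 = 28265.30612
PV of perpetuity: 28265.30612 / (1+0.098)^6 = 16130.19630
Total PV = 29395.87975 + 16130.19630 = 45526.07605

£45526.08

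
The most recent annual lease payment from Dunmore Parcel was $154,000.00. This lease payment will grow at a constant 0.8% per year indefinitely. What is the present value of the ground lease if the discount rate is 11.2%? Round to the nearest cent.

D₁ = D₀ × (1 + g) = $154,000.00 × 1.008 = $155,232.0000
Growing perpetuity: P = D₁ / (r − g) = $155,232.0000 / (0.112 − 0.008) = $1,492,615.38

$1492615.38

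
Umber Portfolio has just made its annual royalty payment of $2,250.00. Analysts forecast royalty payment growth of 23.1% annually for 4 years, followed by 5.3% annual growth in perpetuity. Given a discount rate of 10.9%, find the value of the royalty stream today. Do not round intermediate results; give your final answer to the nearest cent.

D_1 = 2769.75000
D_2 = 3409.56225
D_3 = 4197.17113
D_4 = 5166.71766
Terminal value at year 4: TV = D_4×(1+g_2)/(r−g_2) = 5440.55370/0.056 = 97152.74458
P_0 = D_1/(1+r)^1 + D_2/(1+r)^2 + D_3/(1+r)^3 + D_4/(1+r)^4 + TV/(1+r)^4
    = 2497.52029 + 2772.27004 + 3077.24474 + 3415.76941 + 64228.66414 = 75991.46862

$75991.47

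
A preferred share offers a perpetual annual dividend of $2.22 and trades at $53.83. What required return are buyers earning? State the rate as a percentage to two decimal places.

P = C/r ⇒ r = C/P = $2.22/$53.83 = 0.041241

4.12%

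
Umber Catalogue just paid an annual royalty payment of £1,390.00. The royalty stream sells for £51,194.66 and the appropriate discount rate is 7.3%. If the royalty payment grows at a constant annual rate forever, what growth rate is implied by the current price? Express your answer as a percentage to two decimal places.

P = D₀(1+g)/(r−g) ⇒ P(r−g) = D₀(1+g) ⇒ g(P+D₀) = P·r − D₀
g = (P·r − D₀)/(P + D₀) = (£51,194.66×0.073 − £1,390.00) / (£51,194.66 + £1,390.00) = 0.044637

4.46%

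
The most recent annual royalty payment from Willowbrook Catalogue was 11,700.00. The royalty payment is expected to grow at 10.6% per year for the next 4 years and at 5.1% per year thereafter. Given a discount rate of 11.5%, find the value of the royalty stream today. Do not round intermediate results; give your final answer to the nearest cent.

231870.35

D_1 = 12940.20000
D_2 = 14311.86120
D_3 = 15828.91849
D_4 = 17506.78385
Terminal value at year 4: TV = D_4×(1+g_2)/(r−g_2) = 18399.62982/0.064 = 287494.21598
P_0 = D_1/(1+r)^1 + D_2/(1+r)^2 + D_3/(1+r)^3 + D_4/(1+r)^4 + TV/(1+r)^4
    = 11605.56054 + 11511.88337 + 11418.96234 + 11326.79134 + 186007.15153 = 231870.34911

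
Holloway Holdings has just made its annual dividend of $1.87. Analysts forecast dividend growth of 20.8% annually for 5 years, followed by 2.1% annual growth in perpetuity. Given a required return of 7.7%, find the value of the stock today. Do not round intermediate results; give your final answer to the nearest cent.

D_1 = 2.25896
D_2 = 2.72882
D_3 = 3.29642
D_4 = 3.98207
D_5 = 4.81035
Terminal value at year 5: TV = D_5×(1+g_2)/(r−g_2) = 4.91136/0.056 = 87.70291
P_0 = D_1/(1+r)^1 + D_2/(1+r)^2 + D_3/(1+r)^3 + D_4/(1+r)^4 + D_5/(1+r)^5 + TV/(1+r)^5
    = 2.09746 + 2.35258 + 2.63873 + 2.95969 + 3.31969 + 60.52509 = 73.89324

$73.89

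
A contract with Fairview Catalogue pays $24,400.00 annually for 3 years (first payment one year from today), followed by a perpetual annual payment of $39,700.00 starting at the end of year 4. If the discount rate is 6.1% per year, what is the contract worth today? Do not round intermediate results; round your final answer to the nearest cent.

PV of 3-year annuity: $24,400.00 × [1 − (1+0.061)^−3] / 0.061 = 65101.00858
Perpetuity value at year 3: $39,700.00 / 0.061 = 650819.67213
PV of perpetuity: 650819.67213 / (1+0.061)^3 = 544897.12948
Total PV = 65101.00858 + 544897.12948 = 609998.13806

$609998.14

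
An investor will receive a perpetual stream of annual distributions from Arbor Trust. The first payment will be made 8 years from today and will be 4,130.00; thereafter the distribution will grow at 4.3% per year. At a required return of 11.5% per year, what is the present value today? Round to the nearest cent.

Value at end of year 7: C₁ / (r − g) = 4,130.00 / (0.115 − 0.043) = 57,361.1111
Discount to today: PV = 57,361.1111 / (1 + 0.115)^7 = 57,361.1111 / 2.142516 = 26,772.78

26772.78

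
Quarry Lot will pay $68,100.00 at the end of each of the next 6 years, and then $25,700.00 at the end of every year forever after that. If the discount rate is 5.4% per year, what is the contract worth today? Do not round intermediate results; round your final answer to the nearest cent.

PV of 6-year annuity: $68,100.00 × [1 − (1+0.054)^−6] / 0.054 = 341276.62739
Perpetuity value at year 6: $25,700.00 / 0.054 = 475925.92593
PV of perpetuity: 475925.92593 / (1+0.054)^6 = 347132.83747
Total PV = 341276.62739 + 347132.83747 = 688409.46486

$688409.46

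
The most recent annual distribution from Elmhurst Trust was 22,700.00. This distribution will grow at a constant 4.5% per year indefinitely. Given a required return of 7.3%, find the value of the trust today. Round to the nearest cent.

847196.43

D₁ = D₀ × (1 + g) = 22,700.00 × 1.045 = 23,721.5000
Growing perpetuity: P = D₁ / (r − g) = 23,721.5000 / (0.073 − 0.045) = 847,196.43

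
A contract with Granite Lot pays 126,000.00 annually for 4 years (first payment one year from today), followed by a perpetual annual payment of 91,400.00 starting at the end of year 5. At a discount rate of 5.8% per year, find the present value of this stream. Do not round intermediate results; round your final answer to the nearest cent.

PV of 4-year annuity: 126,000.00 × [1 − (1+0.058)^−4] / 0.058 = 438610.27139
Perpetuity value at year 4: 91,400.00 / 0.058 = 1575862.06897
PV of perpetuity: 1575862.06897 / (1+0.058)^4 = 1257695.57051
Total PV = 438610.27139 + 1257695.57051 = 1696305.84190

1696305.84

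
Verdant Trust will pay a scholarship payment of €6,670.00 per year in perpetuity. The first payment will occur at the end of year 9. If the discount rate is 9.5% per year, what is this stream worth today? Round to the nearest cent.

Value at end of year 8: C / r = €6,670.00 / 0.095 = €70,210.5263
Discount to today: PV = €70,210.5263 / (1 + 0.095)^8 = €70,210.5263 / 2.066869 = €33,969.51

€33969.51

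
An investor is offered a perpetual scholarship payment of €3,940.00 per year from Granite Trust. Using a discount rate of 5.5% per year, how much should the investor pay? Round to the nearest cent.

Level perpetuity: PV = C / r = €3,940.00 / 0.055 = €71,636.36

€71636.36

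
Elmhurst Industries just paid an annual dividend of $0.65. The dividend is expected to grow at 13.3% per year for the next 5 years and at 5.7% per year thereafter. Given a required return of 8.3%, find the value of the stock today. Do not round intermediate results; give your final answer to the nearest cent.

D_1 = 0.73645
D_2 = 0.83440
D_3 = 0.94537
D_4 = 1.07111
D_5 = 1.21356
Terminal value at year 5: TV = D_5×(1+g_2)/(r−g_2) = 1.28274/0.026 = 49.33607
P_0 = D_1/(1+r)^1 + D_2/(1+r)^2 + D_3/(1+r)^3 + D_4/(1+r)^4 + D_5/(1+r)^5 + TV/(1+r)^5
    = 0.68001 + 0.71140 + 0.74425 + 0.77861 + 0.81456 + 33.11481 = 36.84363

$36.84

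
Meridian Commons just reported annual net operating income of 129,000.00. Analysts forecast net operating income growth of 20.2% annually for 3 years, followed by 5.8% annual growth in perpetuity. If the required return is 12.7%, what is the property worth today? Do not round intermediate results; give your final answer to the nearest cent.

D_1 = 155058.00000
D_2 = 186379.71600
D_3 = 224028.41863
Terminal value at year 3: TV = D_3×(1+g_2)/(r−g_2) = 237022.06691/0.069 = 3435102.41902
P_0 = D_1/(1+r)^1 + D_2/(1+r)^2 + D_3/(1+r)^3 + TV/(1+r)^3
    = 137584.73824 + 146740.77672 + 156506.13454 + 2399760.72956 = 2840592.37906

2840592.38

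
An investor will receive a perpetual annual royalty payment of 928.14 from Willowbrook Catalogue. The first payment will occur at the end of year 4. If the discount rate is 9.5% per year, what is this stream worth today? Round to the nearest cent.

7441.28

Value at end of year 3: C / r = 928.14 / 0.095 = 9,769.8947
Discount to today: PV = 9,769.8947 / (1 + 0.095)^3 = 9,769.8947 / 1.312932 = 7,441.28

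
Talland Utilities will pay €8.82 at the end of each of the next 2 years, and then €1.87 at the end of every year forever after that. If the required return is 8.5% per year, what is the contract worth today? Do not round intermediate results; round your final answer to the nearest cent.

€34.31

PV of 2-year annuity: €8.82 × [1 − (1+0.085)^−2] / 0.085 = 15.62123
Perpetuity value at year 2: €1.87 / 0.085 = 22.00000
PV of perpetuity: 22.00000 / (1+0.085)^2 = 18.68802
Total PV = 15.62123 + 18.68802 = 34.30924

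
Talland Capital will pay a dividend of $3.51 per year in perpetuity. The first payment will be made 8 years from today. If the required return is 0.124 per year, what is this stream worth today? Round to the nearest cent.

Value at end of year 7: C / r = $3.51 / 0.124 = $28.3065
Discount to today: PV = $28.3065 / (1 + 0.124)^7 = $28.3065 / 2.266544 = $12.49

$12.49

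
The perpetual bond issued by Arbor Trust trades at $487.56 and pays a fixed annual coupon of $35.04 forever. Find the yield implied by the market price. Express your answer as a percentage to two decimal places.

7.19%

P = C/r ⇒ r = C/P = $35.04/$487.56 = 0.071868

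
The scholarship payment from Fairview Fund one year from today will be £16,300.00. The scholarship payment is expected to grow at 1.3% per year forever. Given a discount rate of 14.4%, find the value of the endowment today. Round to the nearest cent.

£124427.48

Growing perpetuity: P = D₁ / (r − g) = £16,300.0000 / (0.144 − 0.013) = £124,427.48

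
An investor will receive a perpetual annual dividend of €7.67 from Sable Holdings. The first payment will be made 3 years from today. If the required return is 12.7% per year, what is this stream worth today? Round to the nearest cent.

€47.55

Value at end of year 2: C / r = €7.67 / 0.127 = €60.3937
Discount to today: PV = €60.3937 / (1 + 0.127)^2 = €60.3937 / 1.270129 = €47.55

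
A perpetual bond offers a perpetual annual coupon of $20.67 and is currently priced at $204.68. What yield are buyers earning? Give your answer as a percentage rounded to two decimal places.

P = C/r ⇒ r = C/P = $20.67/$204.68 = 0.100987

10.10%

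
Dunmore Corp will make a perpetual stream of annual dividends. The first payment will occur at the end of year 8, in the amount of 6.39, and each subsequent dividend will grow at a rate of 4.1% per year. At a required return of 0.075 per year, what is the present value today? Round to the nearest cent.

113.28

Value at end of year 7: C₁ / (r − g) = 6.39 / (0.075 − 0.041) = 187.9412
Discount to today: PV = 187.9412 / (1 + 0.075)^7 = 187.9412 / 1.659049 = 113.28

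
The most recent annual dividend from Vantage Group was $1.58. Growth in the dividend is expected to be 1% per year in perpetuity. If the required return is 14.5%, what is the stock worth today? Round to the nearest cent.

$11.82

D₁ = D₀ × (1 + g) = $1.58 × 1.01 = $1.5958
Growing perpetuity: P = D₁ / (r − g) = $1.5958 / (0.145 − 0.01) = $11.82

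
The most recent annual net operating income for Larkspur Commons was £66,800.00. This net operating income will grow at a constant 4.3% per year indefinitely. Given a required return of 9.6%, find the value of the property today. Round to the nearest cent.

D₁ = D₀ × (1 + g) = £66,800.00 × 1.043 = £69,672.4000
Growing perpetuity: P = D₁ / (r − g) = £69,672.4000 / (0.096 − 0.043) = £1,314,573.58

£1314573.58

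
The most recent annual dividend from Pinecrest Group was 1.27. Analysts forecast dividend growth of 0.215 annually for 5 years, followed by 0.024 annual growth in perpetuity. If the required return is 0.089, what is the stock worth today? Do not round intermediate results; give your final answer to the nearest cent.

D_1 = 1.54305
D_2 = 1.87481
D_3 = 2.27789
D_4 = 2.76764
D_5 = 3.36268
Terminal value at year 5: TV = D_5×(1+g_2)/(r−g_2) = 3.44338/0.065 = 52.97509
P_0 = D_1/(1+r)^1 + D_2/(1+r)^2 + D_3/(1+r)^3 + D_4/(1+r)^4 + D_5/(1+r)^5 + TV/(1+r)^5
    = 1.41694 + 1.58089 + 1.76380 + 1.96787 + 2.19556 + 34.58855 = 43.51361

43.51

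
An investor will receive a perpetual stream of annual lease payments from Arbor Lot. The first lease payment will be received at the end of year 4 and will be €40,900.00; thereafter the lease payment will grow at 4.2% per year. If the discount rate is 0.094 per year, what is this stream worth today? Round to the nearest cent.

€600714.34

Value at end of year 3: C₁ / (r − g) = €40,900.00 / (0.094 − 0.042) = €786,538.4615
Discount to today: PV = €786,538.4615 / (1 + 0.094)^3 = €786,538.4615 / 1.309339 = €600,714.34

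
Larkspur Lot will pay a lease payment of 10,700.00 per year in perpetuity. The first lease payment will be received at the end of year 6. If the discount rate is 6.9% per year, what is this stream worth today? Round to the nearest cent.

111082.63

Value at end of year 5: C / r = 10,700.00 / 0.069 = 155,072.4638
Discount to today: PV = 155,072.4638 / (1 + 0.069)^5 = 155,072.4638 / 1.396010 = 111,082.63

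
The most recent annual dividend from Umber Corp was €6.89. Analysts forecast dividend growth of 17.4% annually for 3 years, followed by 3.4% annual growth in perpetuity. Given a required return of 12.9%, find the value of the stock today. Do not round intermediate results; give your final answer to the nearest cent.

D_1 = 8.08886
D_2 = 9.49632
D_3 = 11.14868
Terminal value at year 3: TV = D_3×(1+g_2)/(r−g_2) = 11.52774/0.095 = 121.34460
P_0 = D_1/(1+r)^1 + D_2/(1+r)^2 + D_3/(1+r)^3 + TV/(1+r)^3
    = 7.16462 + 7.45019 + 7.74715 + 84.32156 = 106.68352

€106.68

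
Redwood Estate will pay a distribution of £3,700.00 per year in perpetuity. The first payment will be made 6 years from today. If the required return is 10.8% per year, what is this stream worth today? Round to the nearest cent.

Value at end of year 5: C / r = £3,700.00 / 0.108 = £34,259.2593
Discount to today: PV = £34,259.2593 / (1 + 0.108)^5 = £34,259.2593 / 1.669932 = £20,515.36

£20515.36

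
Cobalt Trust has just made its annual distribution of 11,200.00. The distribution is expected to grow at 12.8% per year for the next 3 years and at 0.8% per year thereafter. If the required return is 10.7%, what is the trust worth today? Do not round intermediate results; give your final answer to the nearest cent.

155541.13

D_1 = 12633.60000
D_2 = 14250.70080
D_3 = 16074.79050
Terminal value at year 3: TV = D_3×(1+g_2)/(r−g_2) = 16203.38883/0.099 = 163670.59421
P_0 = D_1/(1+r)^1 + D_2/(1+r)^2 + D_3/(1+r)^3 + TV/(1+r)^3
    = 11412.46612 + 11628.96277 + 11849.56640 + 120650.13064 = 155541.12594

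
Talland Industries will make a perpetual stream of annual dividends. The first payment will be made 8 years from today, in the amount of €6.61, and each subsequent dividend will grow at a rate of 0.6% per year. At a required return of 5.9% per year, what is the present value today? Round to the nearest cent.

€83.49

Value at end of year 7: C₁ / (r − g) = €6.61 / (0.059 − 0.006) = €124.7170
Discount to today: PV = €124.7170 / (1 + 0.059)^7 = €124.7170 / 1.493729 = €83.49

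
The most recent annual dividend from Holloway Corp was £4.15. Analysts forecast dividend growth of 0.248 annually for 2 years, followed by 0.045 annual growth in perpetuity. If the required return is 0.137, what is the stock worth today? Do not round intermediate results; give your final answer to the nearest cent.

D_1 = 5.17920
D_2 = 6.46364
Terminal value at year 2: TV = D_2×(1+g_2)/(r−g_2) = 6.75451/0.092 = 73.41854
P_0 = D_1/(1+r)^1 + D_2/(1+r)^2 + TV/(1+r)^2
    = 4.55515 + 4.99984 + 56.79169 = 66.34668

£66.35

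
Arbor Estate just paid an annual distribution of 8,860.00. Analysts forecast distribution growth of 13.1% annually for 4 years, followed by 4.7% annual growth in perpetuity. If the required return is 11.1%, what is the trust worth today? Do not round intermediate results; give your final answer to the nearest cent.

192730.23

D_1 = 10020.66000
D_2 = 11333.36646
D_3 = 12818.03747
D_4 = 14497.20037
Terminal value at year 4: TV = D_4×(1+g_2)/(r−g_2) = 15178.56879/0.064 = 237165.13737
P_0 = D_1/(1+r)^1 + D_2/(1+r)^2 + D_3/(1+r)^3 + D_4/(1+r)^4 + TV/(1+r)^4
    = 9019.49595 + 9181.86311 + 9347.15318 + 9515.41876 + 155666.30381 = 192730.23482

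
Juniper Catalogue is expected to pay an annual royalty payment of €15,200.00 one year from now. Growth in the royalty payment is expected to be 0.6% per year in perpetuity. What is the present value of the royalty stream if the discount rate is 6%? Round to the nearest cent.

Growing perpetuity: P = D₁ / (r − g) = €15,200.0000 / (0.06 − 0.006) = €281,481.48

€281481.48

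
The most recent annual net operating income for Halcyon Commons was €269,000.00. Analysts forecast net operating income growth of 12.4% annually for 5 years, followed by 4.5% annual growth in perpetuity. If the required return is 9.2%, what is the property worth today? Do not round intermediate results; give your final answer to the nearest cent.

€8378139.93

D_1 = 302356.00000
D_2 = 339848.14400
D_3 = 381989.31386
D_4 = 429355.98877
D_5 = 482596.13138
Terminal value at year 5: TV = D_5×(1+g_2)/(r−g_2) = 504312.95729/0.047 = 10730062.92116
P_0 = D_1/(1+r)^1 + D_2/(1+r)^2 + D_3/(1+r)^3 + D_4/(1+r)^4 + D_5/(1+r)^5 + TV/(1+r)^5
    = 276882.78388 + 284996.56510 + 293348.11279 + 301944.39448 + 310792.58187 + 6910175.49047 = 8378139.92860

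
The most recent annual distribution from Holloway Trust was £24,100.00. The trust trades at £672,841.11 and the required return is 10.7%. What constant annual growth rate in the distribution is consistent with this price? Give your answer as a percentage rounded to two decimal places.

6.87%

P = D₀(1+g)/(r−g) ⇒ P(r−g) = D₀(1+g) ⇒ g(P+D₀) = P·r − D₀
g = (P·r − D₀)/(P + D₀) = (£672,841.11×0.107 − £24,100.00) / (£672,841.11 + £24,100.00) = 0.068720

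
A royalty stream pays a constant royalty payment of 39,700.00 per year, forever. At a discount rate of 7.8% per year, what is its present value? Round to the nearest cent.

508974.36

Level perpetuity: PV = C / r = 39,700.00 / 0.078 = 508,974.36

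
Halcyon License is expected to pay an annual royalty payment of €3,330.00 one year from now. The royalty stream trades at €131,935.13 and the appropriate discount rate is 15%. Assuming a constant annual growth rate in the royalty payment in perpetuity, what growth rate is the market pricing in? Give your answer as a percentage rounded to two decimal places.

P = D₁/(r−g) ⇒ g = r − D₁/P = 0.15 − €3,330.00/€131,935.13 = 0.124760

12.48%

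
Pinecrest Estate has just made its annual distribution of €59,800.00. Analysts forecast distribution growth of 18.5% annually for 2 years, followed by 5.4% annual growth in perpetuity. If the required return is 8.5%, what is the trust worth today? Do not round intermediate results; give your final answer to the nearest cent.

€2561897.07

D_1 = 70863.00000
D_2 = 83972.65500
Terminal value at year 2: TV = D_2×(1+g_2)/(r−g_2) = 88507.17837/0.031 = 2855070.27000
P_0 = D_1/(1+r)^1 + D_2/(1+r)^2 + TV/(1+r)^2
    = 65311.52074 + 71331.01574 + 2425254.53503 = 2561897.07150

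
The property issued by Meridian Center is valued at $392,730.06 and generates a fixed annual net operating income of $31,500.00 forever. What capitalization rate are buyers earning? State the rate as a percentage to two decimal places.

P = C/r ⇒ r = C/P = $31,500.00/$392,730.06 = 0.080208

8.02%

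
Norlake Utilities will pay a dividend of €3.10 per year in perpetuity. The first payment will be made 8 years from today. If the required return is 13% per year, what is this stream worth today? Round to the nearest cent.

€10.14

Value at end of year 7: C / r = €3.10 / 0.13 = €23.8462
Discount to today: PV = €23.8462 / (1 + 0.13)^7 = €23.8462 / 2.352605 = €10.14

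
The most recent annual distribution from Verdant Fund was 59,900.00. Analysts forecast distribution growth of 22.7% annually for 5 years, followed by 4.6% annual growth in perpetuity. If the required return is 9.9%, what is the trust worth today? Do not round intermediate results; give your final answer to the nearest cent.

2472656.05

D_1 = 73497.30000
D_2 = 90181.18710
D_3 = 110652.31657
D_4 = 135770.39243
D_5 = 166590.27152
Terminal value at year 5: TV = D_5×(1+g_2)/(r−g_2) = 174253.42401/0.053 = 3287800.45294
P_0 = D_1/(1+r)^1 + D_2/(1+r)^2 + D_3/(1+r)^3 + D_4/(1+r)^4 + D_5/(1+r)^5 + TV/(1+r)^5
    = 66876.52411 + 74665.60062 + 83361.86712 + 93070.98358 + 103910.91616 + 2050770.15661 = 2472656.04821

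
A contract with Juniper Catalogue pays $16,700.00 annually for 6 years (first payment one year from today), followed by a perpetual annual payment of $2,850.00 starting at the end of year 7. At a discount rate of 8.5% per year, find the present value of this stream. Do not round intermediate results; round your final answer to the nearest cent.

$96596.59

PV of 6-year annuity: $16,700.00 × [1 − (1+0.085)^−6] / 0.085 = 76044.90573
Perpetuity value at year 6: $2,850.00 / 0.085 = 33529.41176
PV of perpetuity: 33529.41176 / (1+0.085)^6 = 20551.68833
Total PV = 76044.90573 + 20551.68833 = 96596.59406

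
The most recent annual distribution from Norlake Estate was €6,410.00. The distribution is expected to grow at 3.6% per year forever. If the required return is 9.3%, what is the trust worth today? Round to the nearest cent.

€116504.56

D₁ = D₀ × (1 + g) = €6,410.00 × 1.036 = €6,640.7600
Growing perpetuity: P = D₁ / (r − g) = €6,640.7600 / (0.093 − 0.036) = €116,504.56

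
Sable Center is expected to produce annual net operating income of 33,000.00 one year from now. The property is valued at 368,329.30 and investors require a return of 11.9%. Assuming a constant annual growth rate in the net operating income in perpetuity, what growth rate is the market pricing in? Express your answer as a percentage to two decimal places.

P = D₁/(r−g) ⇒ g = r − D₁/P = 0.119 − 33,000.00/368,329.30 = 0.029406

2.94%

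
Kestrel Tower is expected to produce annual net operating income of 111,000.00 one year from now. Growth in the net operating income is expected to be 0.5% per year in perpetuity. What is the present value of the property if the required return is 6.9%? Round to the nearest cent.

1734375.00

Growing perpetuity: P = D₁ / (r − g) = 111,000.0000 / (0.069 − 0.005) = 1,734,375.00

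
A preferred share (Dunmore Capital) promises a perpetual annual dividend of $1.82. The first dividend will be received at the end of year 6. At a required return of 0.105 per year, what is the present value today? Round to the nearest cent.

$10.52

Value at end of year 5: C / r = $1.82 / 0.105 = $17.3333
Discount to today: PV = $17.3333 / (1 + 0.105)^5 = $17.3333 / 1.647447 = $10.52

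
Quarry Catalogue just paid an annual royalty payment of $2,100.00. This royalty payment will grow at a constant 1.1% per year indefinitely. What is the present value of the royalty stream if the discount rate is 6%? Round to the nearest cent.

D₁ = D₀ × (1 + g) = $2,100.00 × 1.011 = $2,123.1000
Growing perpetuity: P = D₁ / (r − g) = $2,123.1000 / (0.06 − 0.011) = $43,328.57

$43328.57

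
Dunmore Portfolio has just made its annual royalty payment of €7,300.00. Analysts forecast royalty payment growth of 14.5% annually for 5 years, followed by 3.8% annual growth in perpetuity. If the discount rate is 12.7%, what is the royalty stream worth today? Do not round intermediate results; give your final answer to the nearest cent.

€130445.65

D_1 = 8358.50000
D_2 = 9570.48250
D_3 = 10958.20246
D_4 = 12547.14182
D_5 = 14366.47738
Terminal value at year 5: TV = D_5×(1+g_2)/(r−g_2) = 14912.40352/0.089 = 167555.09577
P_0 = D_1/(1+r)^1 + D_2/(1+r)^2 + D_3/(1+r)^3 + D_4/(1+r)^4 + D_5/(1+r)^5 + TV/(1+r)^5
    = 7416.59272 + 7535.04762 + 7655.39443 + 7777.66338 + 7901.88515 + 92159.06504 = 130445.64834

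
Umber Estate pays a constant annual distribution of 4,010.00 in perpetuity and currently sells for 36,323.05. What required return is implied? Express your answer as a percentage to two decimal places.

P = C/r ⇒ r = C/P = 4,010.00/36,323.05 = 0.110398

11.04%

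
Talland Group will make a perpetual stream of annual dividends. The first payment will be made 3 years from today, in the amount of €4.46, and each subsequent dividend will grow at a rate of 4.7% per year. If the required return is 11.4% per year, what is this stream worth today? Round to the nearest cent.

Value at end of year 2: C₁ / (r − g) = €4.46 / (0.114 − 0.047) = €66.5672
Discount to today: PV = €66.5672 / (1 + 0.114)^2 = €66.5672 / 1.240996 = €53.64

€53.64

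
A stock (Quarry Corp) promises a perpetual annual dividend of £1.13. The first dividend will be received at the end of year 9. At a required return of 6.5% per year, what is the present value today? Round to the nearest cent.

£10.50

Value at end of year 8: C / r = £1.13 / 0.065 = £17.3846
Discount to today: PV = £17.3846 / (1 + 0.065)^8 = £17.3846 / 1.654996 = £10.50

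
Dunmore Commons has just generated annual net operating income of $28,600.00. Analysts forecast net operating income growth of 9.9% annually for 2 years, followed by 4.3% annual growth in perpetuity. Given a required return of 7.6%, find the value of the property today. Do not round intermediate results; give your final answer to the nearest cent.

$1002037.42

D_1 = 31431.40000
D_2 = 34543.10860
Terminal value at year 2: TV = D_2×(1+g_2)/(r−g_2) = 36028.46227/0.033 = 1091771.58393
P_0 = D_1/(1+r)^1 + D_2/(1+r)^2 + TV/(1+r)^2
    = 29211.33829 + 29835.74422 + 942990.34004 = 1002037.42255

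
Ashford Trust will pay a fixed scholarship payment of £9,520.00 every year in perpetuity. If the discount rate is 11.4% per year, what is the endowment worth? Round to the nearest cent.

£83508.77

Level perpetuity: PV = C / r = £9,520.00 / 0.114 = £83,508.77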